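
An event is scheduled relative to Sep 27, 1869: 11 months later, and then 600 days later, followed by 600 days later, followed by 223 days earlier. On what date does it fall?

April 30, 1873

Advancing 11 months from September 27, 1869:
month 9 + 11 = 20, which is month 8 of year 1870 → August 1870.
Day 27 is valid in August, giving August 27, 1870.
Advancing 600 days from August 27, 1870:
August has 31 days, so 31 − 27 = 4 days remain after August 27, 1870; 600 − 4 = 596 left.
September 1870 has 30 days: 596 − 30 = 566 left.
October 1870 has 31 days: 566 − 31 = 535 left.
November 1870 has 30 days: 535 − 30 = 505 left.
December 1870 has 31 days: 505 − 31 = 474 left.
January 1871 has 31 days: 474 − 31 = 443 left.
February 1871 has 28 days (1871 is not a leap year): 443 − 28 = 415 left.
March 1871 has 31 days: 415 − 31 = 384 left.
April 1871 has 30 days: 384 − 30 = 354 left.
May 1871 has 31 days: 354 − 31 = 323 left.
June 1871 has 30 days: 323 − 30 = 293 left.
July 1871 has 31 days: 293 − 31 = 262 left.
August 1871 has 31 days: 262 − 31 = 231 left.
September 1871 has 30 days: 231 − 30 = 201 left.
October 1871 has 31 days: 201 − 31 = 170 left.
November 1871 has 30 days: 170 − 30 = 140 left.
December 1871 has 31 days: 140 − 31 = 109 left.
January 1872 has 31 days: 109 − 31 = 78 left.
February 1872 has 29 days (1872 is a leap year): 78 − 29 = 49 left.
March 1872 has 31 days: 49 − 31 = 18 left.
18 days into April 1872 → April 18, 1872.
Counting forward 600 days from April 18, 1872:
April has 30 days, so 30 − 18 = 12 days remain after April 18, 1872; 600 − 12 = 588 left.
May 1872 has 31 days: 588 − 31 = 557 left.
June 1872 has 30 days: 557 − 30 = 527 left.
July 1872 has 31 days: 527 − 31 = 496 left.
August 1872 has 31 days: 496 − 31 = 465 left.
September 1872 has 30 days: 465 − 30 = 435 left.
October 1872 has 31 days: 435 − 31 = 404 left.
November 1872 has 30 days: 404 − 30 = 374 left.
December 1872 has 31 days: 374 − 31 = 343 left.
January 1873 has 31 days: 343 − 31 = 312 left.
February 1873 has 28 days (1873 is not a leap year): 312 − 28 = 284 left.
March 1873 has 31 days: 284 − 31 = 253 left.
April 1873 has 30 days: 253 − 30 = 223 left.
May 1873 has 31 days: 223 − 31 = 192 left.
June 1873 has 30 days: 192 − 30 = 162 left.
July 1873 has 31 days: 162 − 31 = 131 left.
August 1873 has 31 days: 131 − 31 = 100 left.
September 1873 has 30 days: 100 − 30 = 70 left.
October 1873 has 31 days: 70 − 31 = 39 left.
November 1873 has 30 days: 39 − 30 = 9 left.
9 days into December 1873 → December 9, 1873.
Going back 223 days from December 9, 1873:
Going back 9 days from December 9, 1873 reaches the end of the previous month; 223 − 9 = 214 left.
November 1873 has 30 days: 214 − 30 = 184 left.
October 1873 has 31 days: 184 − 31 = 153 left.
September 1873 has 30 days: 153 − 30 = 123 left.
August 1873 has 31 days: 123 − 31 = 92 left.
July 1873 has 31 days: 92 − 31 = 61 left.
June 1873 has 30 days: 61 − 30 = 31 left.
May 1873 has 31 days: 31 − 31 = 0 left.
April 1873 has 30 days; 30 − 0 = 30 → April 30, 1873.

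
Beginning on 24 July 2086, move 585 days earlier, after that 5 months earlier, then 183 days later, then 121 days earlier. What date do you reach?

September 16, 2084

Going back 585 days from July 24, 2086:
Going back 24 days from July 24, 2086 reaches the end of the previous month; 585 − 24 = 561 left.
June 2086 has 30 days: 561 − 30 = 531 left.
May 2086 has 31 days: 531 − 31 = 500 left.
April 2086 has 30 days: 500 − 30 = 470 left.
March 2086 has 31 days: 470 − 31 = 439 left.
February 2086 has 28 days (2086 is not a leap year): 439 − 28 = 411 left.
January 2086 has 31 days: 411 − 31 = 380 left.
December 2085 has 31 days: 380 − 31 = 349 left.
November 2085 has 30 days: 349 − 30 = 319 left.
October 2085 has 31 days: 319 − 31 = 288 left.
September 2085 has 30 days: 288 − 30 = 258 left.
August 2085 has 31 days: 258 − 31 = 227 left.
July 2085 has 31 days: 227 − 31 = 196 left.
June 2085 has 30 days: 196 − 30 = 166 left.
May 2085 has 31 days: 166 − 31 = 135 left.
April 2085 has 30 days: 135 − 30 = 105 left.
March 2085 has 31 days: 105 − 31 = 74 left.
February 2085 has 28 days (2085 is not a leap year): 74 − 28 = 46 left.
January 2085 has 31 days: 46 − 31 = 15 left.
December 2084 has 31 days; 31 − 15 = 16 → December 16, 2084.
Counting back 5 months from December 16, 2084:
month 12 − 5 = 7 → July 2084.
Day 16 is valid in July, giving July 16, 2084.
Adding 183 days from July 16, 2084:
July has 31 days, so 31 − 16 = 15 days remain after July 16, 2084; 183 − 15 = 168 left.
August 2084 has 31 days: 168 − 31 = 137 left.
September 2084 has 30 days: 137 − 30 = 107 left.
October 2084 has 31 days: 107 − 31 = 76 left.
November 2084 has 30 days: 76 − 30 = 46 left.
December 2084 has 31 days: 46 − 31 = 15 left.
15 days into January 2085 → January 15, 2085.
Subtracting 121 days from January 15, 2085:
Going back 15 days from January 15, 2085 reaches the end of the previous month; 121 − 15 = 106 left.
December 2084 has 31 days: 106 − 31 = 75 left.
November 2084 has 30 days: 75 − 30 = 45 left.
October 2084 has 31 days: 45 − 31 = 14 left.
September 2084 has 30 days; 30 − 14 = 16 → September 16, 2084.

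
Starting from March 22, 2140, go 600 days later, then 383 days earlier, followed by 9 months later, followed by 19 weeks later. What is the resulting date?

December 5, 2141

Counting forward 600 days from March 22, 2140:
March has 31 days, so 31 − 22 = 9 days remain after March 22, 2140; 600 − 9 = 591 left.
April 2140 has 30 days: 591 − 30 = 561 left.
May 2140 has 31 days: 561 − 31 = 530 left.
June 2140 has 30 days: 530 − 30 = 500 left.
July 2140 has 31 days: 500 − 31 = 469 left.
August 2140 has 31 days: 469 − 31 = 438 left.
September 2140 has 30 days: 438 − 30 = 408 left.
October 2140 has 31 days: 408 − 31 = 377 left.
November 2140 has 30 days: 377 − 30 = 347 left.
December 2140 has 31 days: 347 − 31 = 316 left.
January 2141 has 31 days: 316 − 31 = 285 left.
February 2141 has 28 days (2141 is not a leap year): 285 − 28 = 257 left.
March 2141 has 31 days: 257 − 31 = 226 left.
April 2141 has 30 days: 226 − 30 = 196 left.
May 2141 has 31 days: 196 − 31 = 165 left.
June 2141 has 30 days: 165 − 30 = 135 left.
July 2141 has 31 days: 135 − 31 = 104 left.
August 2141 has 31 days: 104 − 31 = 73 left.
September 2141 has 30 days: 73 − 30 = 43 left.
October 2141 has 31 days: 43 − 31 = 12 left.
12 days into November 2141 → November 12, 2141.
Going back 383 days from November 12, 2141:
Going back 12 days from November 12, 2141 reaches the end of the previous month; 383 − 12 = 371 left.
October 2141 has 31 days: 371 − 31 = 340 left.
September 2141 has 30 days: 340 − 30 = 310 left.
August 2141 has 31 days: 310 − 31 = 279 left.
July 2141 has 31 days: 279 − 31 = 248 left.
June 2141 has 30 days: 248 − 30 = 218 left.
May 2141 has 31 days: 218 − 31 = 187 left.
April 2141 has 30 days: 187 − 30 = 157 left.
March 2141 has 31 days: 157 − 31 = 126 left.
February 2141 has 28 days (2141 is not a leap year): 126 − 28 = 98 left.
January 2141 has 31 days: 98 − 31 = 67 left.
December 2140 has 31 days: 67 − 31 = 36 left.
November 2140 has 30 days: 36 − 30 = 6 left.
October 2140 has 31 days; 31 − 6 = 25 → October 25, 2140.
Counting forward 9 months from October 25, 2140:
month 10 + 9 = 19, which is month 7 of year 2141 → July 2141.
Day 25 is valid in July, giving July 25, 2141.
Counting forward 19 weeks (= 133 days) from July 25, 2141:
July has 31 days, so 31 − 25 = 6 days remain after July 25, 2141; 133 − 6 = 127 left.
August 2141 has 31 days: 127 − 31 = 96 left.
September 2141 has 30 days: 96 − 30 = 66 left.
October 2141 has 31 days: 66 − 31 = 35 left.
November 2141 has 30 days: 35 − 30 = 5 left.
5 days into December 2141 → December 5, 2141.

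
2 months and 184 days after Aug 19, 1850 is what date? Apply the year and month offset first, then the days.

April 21, 1851

Adding 2 months and 184 days from August 19, 1850: first the month/year part, then the days.
month 8 + 2 = 10 → October 1850.
Day 19 is valid in October, giving October 19, 1850.
Now add 184 days from October 19, 1850.
October has 31 days, so 31 − 19 = 12 days remain after October 19, 1850; 184 − 12 = 172 left.
November 1850 has 30 days: 172 − 30 = 142 left.
December 1850 has 31 days: 142 − 31 = 111 left.
January 1851 has 31 days: 111 − 31 = 80 left.
February 1851 has 28 days (1851 is not a leap year): 80 − 28 = 52 left.
March 1851 has 31 days: 52 − 31 = 21 left.
21 days into April 1851 → April 21, 1851.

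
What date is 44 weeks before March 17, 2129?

Counting back 44 weeks = 308 days from March 17, 2129.
Going back 17 days from March 17, 2129 reaches the end of the previous month; 308 − 17 = 291 left.
February 2129 has 28 days (2129 is not a leap year): 291 − 28 = 263 left.
January 2129 has 31 days: 263 − 31 = 232 left.
December 2128 has 31 days: 232 − 31 = 201 left.
November 2128 has 30 days: 201 − 30 = 171 left.
October 2128 has 31 days: 171 − 31 = 140 left.
September 2128 has 30 days: 140 − 30 = 110 left.
August 2128 has 31 days: 110 − 31 = 79 left.
July 2128 has 31 days: 79 − 31 = 48 left.
June 2128 has 30 days: 48 − 30 = 18 left.
May 2128 has 31 days; 31 − 18 = 13 → May 13, 2128.

May 13, 2128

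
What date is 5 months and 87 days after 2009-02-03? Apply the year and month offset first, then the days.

September 28, 2009

Adding 5 months and 87 days from February 3, 2009: first the month/year part, then the days.
month 2 + 5 = 7 → July 2009.
Day 3 is valid in July, giving July 3, 2009.
Now add 87 days from July 3, 2009.
July has 31 days, so 31 − 3 = 28 days remain after July 3, 2009; 87 − 28 = 59 left.
August 2009 has 31 days: 59 − 31 = 28 left.
28 days into September 2009 → September 28, 2009.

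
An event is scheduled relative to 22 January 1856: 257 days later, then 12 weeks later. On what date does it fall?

Advancing 257 days from January 22, 1856:
January has 31 days, so 31 − 22 = 9 days remain after January 22, 1856; 257 − 9 = 248 left.
February 1856 has 29 days (1856 is a leap year): 248 − 29 = 219 left.
March 1856 has 31 days: 219 − 31 = 188 left.
April 1856 has 30 days: 188 − 30 = 158 left.
May 1856 has 31 days: 158 − 31 = 127 left.
June 1856 has 30 days: 127 − 30 = 97 left.
July 1856 has 31 days: 97 − 31 = 66 left.
August 1856 has 31 days: 66 − 31 = 35 left.
September 1856 has 30 days: 35 − 30 = 5 left.
5 days into October 1856 → October 5, 1856.
Advancing 12 weeks (= 84 days) from October 5, 1856:
October has 31 days, so 31 − 5 = 26 days remain after October 5, 1856; 84 − 26 = 58 left.
November 1856 has 30 days: 58 − 30 = 28 left.
28 days into December 1856 → December 28, 1856.

December 28, 1856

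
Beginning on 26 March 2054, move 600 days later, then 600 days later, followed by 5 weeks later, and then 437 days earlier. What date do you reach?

June 1, 2056

Adding 600 days from March 26, 2054:
March has 31 days, so 31 − 26 = 5 days remain after March 26, 2054; 600 − 5 = 595 left.
April 2054 has 30 days: 595 − 30 = 565 left.
May 2054 has 31 days: 565 − 31 = 534 left.
June 2054 has 30 days: 534 − 30 = 504 left.
July 2054 has 31 days: 504 − 31 = 473 left.
August 2054 has 31 days: 473 − 31 = 442 left.
September 2054 has 30 days: 442 − 30 = 412 left.
October 2054 has 31 days: 412 − 31 = 381 left.
November 2054 has 30 days: 381 − 30 = 351 left.
December 2054 has 31 days: 351 − 31 = 320 left.
January 2055 has 31 days: 320 − 31 = 289 left.
February 2055 has 28 days (2055 is not a leap year): 289 − 28 = 261 left.
March 2055 has 31 days: 261 − 31 = 230 left.
April 2055 has 30 days: 230 − 30 = 200 left.
May 2055 has 31 days: 200 − 31 = 169 left.
June 2055 has 30 days: 169 − 30 = 139 left.
July 2055 has 31 days: 139 − 31 = 108 left.
August 2055 has 31 days: 108 − 31 = 77 left.
September 2055 has 30 days: 77 − 30 = 47 left.
October 2055 has 31 days: 47 − 31 = 16 left.
16 days into November 2055 → November 16, 2055.
Advancing 600 days from November 16, 2055:
November has 30 days, so 30 − 16 = 14 days remain after November 16, 2055; 600 − 14 = 586 left.
December 2055 has 31 days: 586 − 31 = 555 left.
January 2056 has 31 days: 555 − 31 = 524 left.
February 2056 has 29 days (2056 is a leap year): 524 − 29 = 495 left.
March 2056 has 31 days: 495 − 31 = 464 left.
April 2056 has 30 days: 464 − 30 = 434 left.
May 2056 has 31 days: 434 − 31 = 403 left.
June 2056 has 30 days: 403 − 30 = 373 left.
July 2056 has 31 days: 373 − 31 = 342 left.
August 2056 has 31 days: 342 − 31 = 311 left.
September 2056 has 30 days: 311 − 30 = 281 left.
October 2056 has 31 days: 281 − 31 = 250 left.
November 2056 has 30 days: 250 − 30 = 220 left.
December 2056 has 31 days: 220 − 31 = 189 left.
January 2057 has 31 days: 189 − 31 = 158 left.
February 2057 has 28 days (2057 is not a leap year): 158 − 28 = 130 left.
March 2057 has 31 days: 130 − 31 = 99 left.
April 2057 has 30 days: 99 − 30 = 69 left.
May 2057 has 31 days: 69 − 31 = 38 left.
June 2057 has 30 days: 38 − 30 = 8 left.
8 days into July 2057 → July 8, 2057.
Counting forward 5 weeks (= 35 days) from July 8, 2057:
July has 31 days, so 31 − 8 = 23 days remain after July 8, 2057; 35 − 23 = 12 left.
12 days into August 2057 → August 12, 2057.
Subtracting 437 days from August 12, 2057:
Going back 12 days from August 12, 2057 reaches the end of the previous month; 437 − 12 = 425 left.
July 2057 has 31 days: 425 − 31 = 394 left.
June 2057 has 30 days: 394 − 30 = 364 left.
May 2057 has 31 days: 364 − 31 = 333 left.
April 2057 has 30 days: 333 − 30 = 303 left.
March 2057 has 31 days: 303 − 31 = 272 left.
February 2057 has 28 days (2057 is not a leap year): 272 − 28 = 244 left.
January 2057 has 31 days: 244 − 31 = 213 left.
December 2056 has 31 days: 213 − 31 = 182 left.
November 2056 has 30 days: 182 − 30 = 152 left.
October 2056 has 31 days: 152 − 31 = 121 left.
September 2056 has 30 days: 121 − 30 = 91 left.
August 2056 has 31 days: 91 − 31 = 60 left.
July 2056 has 31 days: 60 − 31 = 29 left.
June 2056 has 30 days; 30 − 29 = 1 → June 1, 2056.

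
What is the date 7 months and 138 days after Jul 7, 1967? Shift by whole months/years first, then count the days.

Advancing 7 months and 138 days from July 7, 1967: first the month/year part, then the days.
month 7 + 7 = 14, which is month 2 of year 1968 → February 1968.
Day 7 is valid in February, giving February 7, 1968.
Now add 138 days from February 7, 1968.
February has 29 days, so 29 − 7 = 22 days remain after February 7, 1968; 138 − 22 = 116 left.
March 1968 has 31 days: 116 − 31 = 85 left.
April 1968 has 30 days: 85 − 30 = 55 left.
May 1968 has 31 days: 55 − 31 = 24 left.
24 days into June 1968 → June 24, 1968.

June 24, 1968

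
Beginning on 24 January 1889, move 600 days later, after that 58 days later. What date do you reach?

November 13, 1890

Advancing 600 days from January 24, 1889:
January has 31 days, so 31 − 24 = 7 days remain after January 24, 1889; 600 − 7 = 593 left.
February 1889 has 28 days (1889 is not a leap year): 593 − 28 = 565 left.
March 1889 has 31 days: 565 − 31 = 534 left.
April 1889 has 30 days: 534 − 30 = 504 left.
May 1889 has 31 days: 504 − 31 = 473 left.
June 1889 has 30 days: 473 − 30 = 443 left.
July 1889 has 31 days: 443 − 31 = 412 left.
August 1889 has 31 days: 412 − 31 = 381 left.
September 1889 has 30 days: 381 − 30 = 351 left.
October 1889 has 31 days: 351 − 31 = 320 left.
November 1889 has 30 days: 320 − 30 = 290 left.
December 1889 has 31 days: 290 − 31 = 259 left.
January 1890 has 31 days: 259 − 31 = 228 left.
February 1890 has 28 days (1890 is not a leap year): 228 − 28 = 200 left.
March 1890 has 31 days: 200 − 31 = 169 left.
April 1890 has 30 days: 169 − 30 = 139 left.
May 1890 has 31 days: 139 − 31 = 108 left.
June 1890 has 30 days: 108 − 30 = 78 left.
July 1890 has 31 days: 78 − 31 = 47 left.
August 1890 has 31 days: 47 − 31 = 16 left.
16 days into September 1890 → September 16, 1890.
Adding 58 days from September 16, 1890:
September has 30 days, so 30 − 16 = 14 days remain after September 16, 1890; 58 − 14 = 44 left.
October 1890 has 31 days: 44 − 31 = 13 left.
13 days into November 1890 → November 13, 1890.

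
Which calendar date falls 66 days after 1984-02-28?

Advancing 66 days from February 28, 1984.
February has 29 days, so 29 − 28 = 1 day remains after February 28, 1984; 66 − 1 = 65 left.
March 1984 has 31 days: 65 − 31 = 34 left.
April 1984 has 30 days: 34 − 30 = 4 left.
4 days into May 1984 → May 4, 1984.

May 4, 1984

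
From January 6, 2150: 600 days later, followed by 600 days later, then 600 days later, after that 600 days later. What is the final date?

August 2, 2156

Advancing 600 days from January 6, 2150:
January has 31 days, so 31 − 6 = 25 days remain after January 6, 2150; 600 − 25 = 575 left.
February 2150 has 28 days (2150 is not a leap year): 575 − 28 = 547 left.
March 2150 has 31 days: 547 − 31 = 516 left.
April 2150 has 30 days: 516 − 30 = 486 left.
May 2150 has 31 days: 486 − 31 = 455 left.
June 2150 has 30 days: 455 − 30 = 425 left.
July 2150 has 31 days: 425 − 31 = 394 left.
August 2150 has 31 days: 394 − 31 = 363 left.
September 2150 has 30 days: 363 − 30 = 333 left.
October 2150 has 31 days: 333 − 31 = 302 left.
November 2150 has 30 days: 302 − 30 = 272 left.
December 2150 has 31 days: 272 − 31 = 241 left.
January 2151 has 31 days: 241 − 31 = 210 left.
February 2151 has 28 days (2151 is not a leap year): 210 − 28 = 182 left.
March 2151 has 31 days: 182 − 31 = 151 left.
April 2151 has 30 days: 151 − 30 = 121 left.
May 2151 has 31 days: 121 − 31 = 90 left.
June 2151 has 30 days: 90 − 30 = 60 left.
July 2151 has 31 days: 60 − 31 = 29 left.
29 days into August 2151 → August 29, 2151.
Adding 600 days from August 29, 2151:
August has 31 days, so 31 − 29 = 2 days remain after August 29, 2151; 600 − 2 = 598 left.
September 2151 has 30 days: 598 − 30 = 568 left.
October 2151 has 31 days: 568 − 31 = 537 left.
November 2151 has 30 days: 537 − 30 = 507 left.
December 2151 has 31 days: 507 − 31 = 476 left.
January 2152 has 31 days: 476 − 31 = 445 left.
February 2152 has 29 days (2152 is a leap year): 445 − 29 = 416 left.
March 2152 has 31 days: 416 − 31 = 385 left.
April 2152 has 30 days: 385 − 30 = 355 left.
May 2152 has 31 days: 355 − 31 = 324 left.
June 2152 has 30 days: 324 − 30 = 294 left.
July 2152 has 31 days: 294 − 31 = 263 left.
August 2152 has 31 days: 263 − 31 = 232 left.
September 2152 has 30 days: 232 − 30 = 202 left.
October 2152 has 31 days: 202 − 31 = 171 left.
November 2152 has 30 days: 171 − 30 = 141 left.
December 2152 has 31 days: 141 − 31 = 110 left.
January 2153 has 31 days: 110 − 31 = 79 left.
February 2153 has 28 days (2153 is not a leap year): 79 − 28 = 51 left.
March 2153 has 31 days: 51 − 31 = 20 left.
20 days into April 2153 → April 20, 2153.
Counting forward 600 days from April 20, 2153:
April has 30 days, so 30 − 20 = 10 days remain after April 20, 2153; 600 − 10 = 590 left.
May 2153 has 31 days: 590 − 31 = 559 left.
June 2153 has 30 days: 559 − 30 = 529 left.
July 2153 has 31 days: 529 − 31 = 498 left.
August 2153 has 31 days: 498 − 31 = 467 left.
September 2153 has 30 days: 467 − 30 = 437 left.
October 2153 has 31 days: 437 − 31 = 406 left.
November 2153 has 30 days: 406 − 30 = 376 left.
December 2153 has 31 days: 376 − 31 = 345 left.
January 2154 has 31 days: 345 − 31 = 314 left.
February 2154 has 28 days (2154 is not a leap year): 314 − 28 = 286 left.
March 2154 has 31 days: 286 − 31 = 255 left.
April 2154 has 30 days: 255 − 30 = 225 left.
May 2154 has 31 days: 225 − 31 = 194 left.
June 2154 has 30 days: 194 − 30 = 164 left.
July 2154 has 31 days: 164 − 31 = 133 left.
August 2154 has 31 days: 133 − 31 = 102 left.
September 2154 has 30 days: 102 − 30 = 72 left.
October 2154 has 31 days: 72 − 31 = 41 left.
November 2154 has 30 days: 41 − 30 = 11 left.
11 days into December 2154 → December 11, 2154.
Adding 600 days from December 11, 2154:
December has 31 days, so 31 − 11 = 20 days remain after December 11, 2154; 600 − 20 = 580 left.
January 2155 has 31 days: 580 − 31 = 549 left.
February 2155 has 28 days (2155 is not a leap year): 549 − 28 = 521 left.
March 2155 has 31 days: 521 − 31 = 490 left.
April 2155 has 30 days: 490 − 30 = 460 left.
May 2155 has 31 days: 460 − 31 = 429 left.
June 2155 has 30 days: 429 − 30 = 399 left.
July 2155 has 31 days: 399 − 31 = 368 left.
August 2155 has 31 days: 368 − 31 = 337 left.
September 2155 has 30 days: 337 − 30 = 307 left.
October 2155 has 31 days: 307 − 31 = 276 left.
November 2155 has 30 days: 276 − 30 = 246 left.
December 2155 has 31 days: 246 − 31 = 215 left.
January 2156 has 31 days: 215 − 31 = 184 left.
February 2156 has 29 days (2156 is a leap year): 184 − 29 = 155 left.
March 2156 has 31 days: 155 − 31 = 124 left.
April 2156 has 30 days: 124 − 30 = 94 left.
May 2156 has 31 days: 94 − 31 = 63 left.
June 2156 has 30 days: 63 − 30 = 33 left.
July 2156 has 31 days: 33 − 31 = 2 left.
2 days into August 2156 → August 2, 2156.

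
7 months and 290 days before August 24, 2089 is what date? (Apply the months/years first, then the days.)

April 9, 2088

Subtracting 7 months and 290 days from August 24, 2089: first the month/year part, then the days.
month 8 − 7 = 1 → January 2089.
Day 24 is valid in January, giving January 24, 2089.
Now subtract 290 days from January 24, 2089.
Going back 24 days from January 24, 2089 reaches the end of the previous month; 290 − 24 = 266 left.
December 2088 has 31 days: 266 − 31 = 235 left.
November 2088 has 30 days: 235 − 30 = 205 left.
October 2088 has 31 days: 205 − 31 = 174 left.
September 2088 has 30 days: 174 − 30 = 144 left.
August 2088 has 31 days: 144 − 31 = 113 left.
July 2088 has 31 days: 113 − 31 = 82 left.
June 2088 has 30 days: 82 − 30 = 52 left.
May 2088 has 31 days: 52 − 31 = 21 left.
April 2088 has 30 days; 30 − 21 = 9 → April 9, 2088.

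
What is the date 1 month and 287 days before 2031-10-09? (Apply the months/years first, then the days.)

November 26, 2030

Counting back 1 month and 287 days from October 9, 2031: first the month/year part, then the days.
month 10 − 1 = 9 → September 2031.
Day 9 is valid in September, giving September 9, 2031.
Now subtract 287 days from September 9, 2031.
Going back 9 days from September 9, 2031 reaches the end of the previous month; 287 − 9 = 278 left.
August 2031 has 31 days: 278 − 31 = 247 left.
July 2031 has 31 days: 247 − 31 = 216 left.
June 2031 has 30 days: 216 − 30 = 186 left.
May 2031 has 31 days: 186 − 31 = 155 left.
April 2031 has 30 days: 155 − 30 = 125 left.
March 2031 has 31 days: 125 − 31 = 94 left.
February 2031 has 28 days (2031 is not a leap year): 94 − 28 = 66 left.
January 2031 has 31 days: 66 − 31 = 35 left.
December 2030 has 31 days: 35 − 31 = 4 left.
November 2030 has 30 days; 30 − 4 = 26 → November 26, 2030.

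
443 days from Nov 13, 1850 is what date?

January 30, 1852

Counting forward 443 days from November 13, 1850.
November has 30 days, so 30 − 13 = 17 days remain after November 13, 1850; 443 − 17 = 426 left.
December 1850 has 31 days: 426 − 31 = 395 left.
January 1851 has 31 days: 395 − 31 = 364 left.
February 1851 has 28 days (1851 is not a leap year): 364 − 28 = 336 left.
March 1851 has 31 days: 336 − 31 = 305 left.
April 1851 has 30 days: 305 − 30 = 275 left.
May 1851 has 31 days: 275 − 31 = 244 left.
June 1851 has 30 days: 244 − 30 = 214 left.
July 1851 has 31 days: 214 − 31 = 183 left.
August 1851 has 31 days: 183 − 31 = 152 left.
September 1851 has 30 days: 152 − 30 = 122 left.
October 1851 has 31 days: 122 − 31 = 91 left.
November 1851 has 30 days: 91 − 30 = 61 left.
December 1851 has 31 days: 61 − 31 = 30 left.
30 days into January 1852 → January 30, 1852.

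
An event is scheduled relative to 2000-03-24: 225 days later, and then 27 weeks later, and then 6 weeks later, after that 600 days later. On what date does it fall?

February 13, 2003

Advancing 225 days from March 24, 2000:
March has 31 days, so 31 − 24 = 7 days remain after March 24, 2000; 225 − 7 = 218 left.
April 2000 has 30 days: 218 − 30 = 188 left.
May 2000 has 31 days: 188 − 31 = 157 left.
June 2000 has 30 days: 157 − 30 = 127 left.
July 2000 has 31 days: 127 − 31 = 96 left.
August 2000 has 31 days: 96 − 31 = 65 left.
September 2000 has 30 days: 65 − 30 = 35 left.
October 2000 has 31 days: 35 − 31 = 4 left.
4 days into November 2000 → November 4, 2000.
Adding 27 weeks (= 189 days) from November 4, 2000:
November has 30 days, so 30 − 4 = 26 days remain after November 4, 2000; 189 − 26 = 163 left.
December 2000 has 31 days: 163 − 31 = 132 left.
January 2001 has 31 days: 132 − 31 = 101 left.
February 2001 has 28 days (2001 is not a leap year): 101 − 28 = 73 left.
March 2001 has 31 days: 73 − 31 = 42 left.
April 2001 has 30 days: 42 − 30 = 12 left.
12 days into May 2001 → May 12, 2001.
Advancing 6 weeks (= 42 days) from May 12, 2001:
May has 31 days, so 31 − 12 = 19 days remain after May 12, 2001; 42 − 19 = 23 left.
23 days into June 2001 → June 23, 2001.
Counting forward 600 days from June 23, 2001:
June has 30 days, so 30 − 23 = 7 days remain after June 23, 2001; 600 − 7 = 593 left.
July 2001 has 31 days: 593 − 31 = 562 left.
August 2001 has 31 days: 562 − 31 = 531 left.
September 2001 has 30 days: 531 − 30 = 501 left.
October 2001 has 31 days: 501 − 31 = 470 left.
November 2001 has 30 days: 470 − 30 = 440 left.
December 2001 has 31 days: 440 − 31 = 409 left.
January 2002 has 31 days: 409 − 31 = 378 left.
February 2002 has 28 days (2002 is not a leap year): 378 − 28 = 350 left.
March 2002 has 31 days: 350 − 31 = 319 left.
April 2002 has 30 days: 319 − 30 = 289 left.
May 2002 has 31 days: 289 − 31 = 258 left.
June 2002 has 30 days: 258 − 30 = 228 left.
July 2002 has 31 days: 228 − 31 = 197 left.
August 2002 has 31 days: 197 − 31 = 166 left.
September 2002 has 30 days: 166 − 30 = 136 left.
October 2002 has 31 days: 136 − 31 = 105 left.
November 2002 has 30 days: 105 − 30 = 75 left.
December 2002 has 31 days: 75 − 31 = 44 left.
January 2003 has 31 days: 44 − 31 = 13 left.
13 days into February 2003 → February 13, 2003.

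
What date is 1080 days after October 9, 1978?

September 23, 1981

Adding 1080 days from October 9, 1978.
October has 31 days, so 31 − 9 = 22 days remain after October 9, 1978; 1080 − 22 = 1058 left.
November 1978 has 30 days: 1058 − 30 = 1028 left.
December 1978 has 31 days: 1028 − 31 = 997 left.
January 1979 has 31 days: 997 − 31 = 966 left.
February 1979 has 28 days (1979 is not a leap year): 966 − 28 = 938 left.
March 1979 has 31 days: 938 − 31 = 907 left.
April 1979 has 30 days: 907 − 30 = 877 left.
May 1979 has 31 days: 877 − 31 = 846 left.
June 1979 has 30 days: 846 − 30 = 816 left.
July 1979 has 31 days: 816 − 31 = 785 left.
August 1979 has 31 days: 785 − 31 = 754 left.
September 1979 has 30 days: 754 − 30 = 724 left.
October 1979 has 31 days: 724 − 31 = 693 left.
November 1979 has 30 days: 693 − 30 = 663 left.
December 1979 has 31 days: 663 − 31 = 632 left.
January 1980 has 31 days: 632 − 31 = 601 left.
February 1980 has 29 days (1980 is a leap year): 601 − 29 = 572 left.
March 1980 has 31 days: 572 − 31 = 541 left.
April 1980 has 30 days: 541 − 30 = 511 left.
May 1980 has 31 days: 511 − 31 = 480 left.
June 1980 has 30 days: 480 − 30 = 450 left.
July 1980 has 31 days: 450 − 31 = 419 left.
August 1980 has 31 days: 419 − 31 = 388 left.
September 1980 has 30 days: 388 − 30 = 358 left.
October 1980 has 31 days: 358 − 31 = 327 left.
November 1980 has 30 days: 327 − 30 = 297 left.
December 1980 has 31 days: 297 − 31 = 266 left.
January 1981 has 31 days: 266 − 31 = 235 left.
February 1981 has 28 days (1981 is not a leap year): 235 − 28 = 207 left.
March 1981 has 31 days: 207 − 31 = 176 left.
April 1981 has 30 days: 176 − 30 = 146 left.
May 1981 has 31 days: 146 − 31 = 115 left.
June 1981 has 30 days: 115 − 30 = 85 left.
July 1981 has 31 days: 85 − 31 = 54 left.
August 1981 has 31 days: 54 − 31 = 23 left.
23 days into September 1981 → September 23, 1981.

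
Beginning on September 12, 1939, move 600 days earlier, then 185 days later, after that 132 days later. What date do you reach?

Subtracting 600 days from September 12, 1939:
Going back 12 days from September 12, 1939 reaches the end of the previous month; 600 − 12 = 588 left.
August 1939 has 31 days: 588 − 31 = 557 left.
July 1939 has 31 days: 557 − 31 = 526 left.
June 1939 has 30 days: 526 − 30 = 496 left.
May 1939 has 31 days: 496 − 31 = 465 left.
April 1939 has 30 days: 465 − 30 = 435 left.
March 1939 has 31 days: 435 − 31 = 404 left.
February 1939 has 28 days (1939 is not a leap year): 404 − 28 = 376 left.
January 1939 has 31 days: 376 − 31 = 345 left.
December 1938 has 31 days: 345 − 31 = 314 left.
November 1938 has 30 days: 314 − 30 = 284 left.
October 1938 has 31 days: 284 − 31 = 253 left.
September 1938 has 30 days: 253 − 30 = 223 left.
August 1938 has 31 days: 223 − 31 = 192 left.
July 1938 has 31 days: 192 − 31 = 161 left.
June 1938 has 30 days: 161 − 30 = 131 left.
May 1938 has 31 days: 131 − 31 = 100 left.
April 1938 has 30 days: 100 − 30 = 70 left.
March 1938 has 31 days: 70 − 31 = 39 left.
February 1938 has 28 days (1938 is not a leap year): 39 − 28 = 11 left.
January 1938 has 31 days; 31 − 11 = 20 → January 20, 1938.
Counting forward 185 days from January 20, 1938:
January has 31 days, so 31 − 20 = 11 days remain after January 20, 1938; 185 − 11 = 174 left.
February 1938 has 28 days (1938 is not a leap year): 174 − 28 = 146 left.
March 1938 has 31 days: 146 − 31 = 115 left.
April 1938 has 30 days: 115 − 30 = 85 left.
May 1938 has 31 days: 85 − 31 = 54 left.
June 1938 has 30 days: 54 − 30 = 24 left.
24 days into July 1938 → July 24, 1938.
Advancing 132 days from July 24, 1938:
July has 31 days, so 31 − 24 = 7 days remain after July 24, 1938; 132 − 7 = 125 left.
August 1938 has 31 days: 125 − 31 = 94 left.
September 1938 has 30 days: 94 − 30 = 64 left.
October 1938 has 31 days: 64 − 31 = 33 left.
November 1938 has 30 days: 33 − 30 = 3 left.
3 days into December 1938 → December 3, 1938.

December 3, 1938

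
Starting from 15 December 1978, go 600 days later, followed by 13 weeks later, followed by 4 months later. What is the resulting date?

Advancing 600 days from December 15, 1978:
December has 31 days, so 31 − 15 = 16 days remain after December 15, 1978; 600 − 16 = 584 left.
January 1979 has 31 days: 584 − 31 = 553 left.
February 1979 has 28 days (1979 is not a leap year): 553 − 28 = 525 left.
March 1979 has 31 days: 525 − 31 = 494 left.
April 1979 has 30 days: 494 − 30 = 464 left.
May 1979 has 31 days: 464 − 31 = 433 left.
June 1979 has 30 days: 433 − 30 = 403 left.
July 1979 has 31 days: 403 − 31 = 372 left.
August 1979 has 31 days: 372 − 31 = 341 left.
September 1979 has 30 days: 341 − 30 = 311 left.
October 1979 has 31 days: 311 − 31 = 280 left.
November 1979 has 30 days: 280 − 30 = 250 left.
December 1979 has 31 days: 250 − 31 = 219 left.
January 1980 has 31 days: 219 − 31 = 188 left.
February 1980 has 29 days (1980 is a leap year): 188 − 29 = 159 left.
March 1980 has 31 days: 159 − 31 = 128 left.
April 1980 has 30 days: 128 − 30 = 98 left.
May 1980 has 31 days: 98 − 31 = 67 left.
June 1980 has 30 days: 67 − 30 = 37 left.
July 1980 has 31 days: 37 − 31 = 6 left.
6 days into August 1980 → August 6, 1980.
Counting forward 13 weeks (= 91 days) from August 6, 1980:
August has 31 days, so 31 − 6 = 25 days remain after August 6, 1980; 91 − 25 = 66 left.
September 1980 has 30 days: 66 − 30 = 36 left.
October 1980 has 31 days: 36 − 31 = 5 left.
5 days into November 1980 → November 5, 1980.
Adding 4 months from November 5, 1980:
month 11 + 4 = 15, which is month 3 of year 1981 → March 1981.
Day 5 is valid in March, giving March 5, 1981.

March 5, 1981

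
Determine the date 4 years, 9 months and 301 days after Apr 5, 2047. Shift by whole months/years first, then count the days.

November 1, 2052

Adding 4 years, 9 months and 301 days from April 5, 2047: first the month/year part, then the days.
+4 years → 2051; month 4 + 9 = 13, which is month 1 of year 2052 → January 2052.
Day 5 is valid in January, giving January 5, 2052.
Now add 301 days from January 5, 2052.
January has 31 days, so 31 − 5 = 26 days remain after January 5, 2052; 301 − 26 = 275 left.
February 2052 has 29 days (2052 is a leap year): 275 − 29 = 246 left.
March 2052 has 31 days: 246 − 31 = 215 left.
April 2052 has 30 days: 215 − 30 = 185 left.
May 2052 has 31 days: 185 − 31 = 154 left.
June 2052 has 30 days: 154 − 30 = 124 left.
July 2052 has 31 days: 124 − 31 = 93 left.
August 2052 has 31 days: 93 − 31 = 62 left.
September 2052 has 30 days: 62 − 30 = 32 left.
October 2052 has 31 days: 32 − 31 = 1 left.
1 day into November 2052 → November 1, 2052.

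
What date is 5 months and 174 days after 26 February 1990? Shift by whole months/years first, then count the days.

Advancing 5 months and 174 days from February 26, 1990: first the month/year part, then the days.
month 2 + 5 = 7 → July 1990.
Day 26 is valid in July, giving July 26, 1990.
Now add 174 days from July 26, 1990.
July has 31 days, so 31 − 26 = 5 days remain after July 26, 1990; 174 − 5 = 169 left.
August 1990 has 31 days: 169 − 31 = 138 left.
September 1990 has 30 days: 138 − 30 = 108 left.
October 1990 has 31 days: 108 − 31 = 77 left.
November 1990 has 30 days: 77 − 30 = 47 left.
December 1990 has 31 days: 47 − 31 = 16 left.
16 days into January 1991 → January 16, 1991.

January 16, 1991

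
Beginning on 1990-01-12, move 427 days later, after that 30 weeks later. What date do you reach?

October 11, 1991

Counting forward 427 days from January 12, 1990:
January has 31 days, so 31 − 12 = 19 days remain after January 12, 1990; 427 − 19 = 408 left.
February 1990 has 28 days (1990 is not a leap year): 408 − 28 = 380 left.
March 1990 has 31 days: 380 − 31 = 349 left.
April 1990 has 30 days: 349 − 30 = 319 left.
May 1990 has 31 days: 319 − 31 = 288 left.
June 1990 has 30 days: 288 − 30 = 258 left.
July 1990 has 31 days: 258 − 31 = 227 left.
August 1990 has 31 days: 227 − 31 = 196 left.
September 1990 has 30 days: 196 − 30 = 166 left.
October 1990 has 31 days: 166 − 31 = 135 left.
November 1990 has 30 days: 135 − 30 = 105 left.
December 1990 has 31 days: 105 − 31 = 74 left.
January 1991 has 31 days: 74 − 31 = 43 left.
February 1991 has 28 days (1991 is not a leap year): 43 − 28 = 15 left.
15 days into March 1991 → March 15, 1991.
Counting forward 30 weeks (= 210 days) from March 15, 1991:
March has 31 days, so 31 − 15 = 16 days remain after March 15, 1991; 210 − 16 = 194 left.
April 1991 has 30 days: 194 − 30 = 164 left.
May 1991 has 31 days: 164 − 31 = 133 left.
June 1991 has 30 days: 133 − 30 = 103 left.
July 1991 has 31 days: 103 − 31 = 72 left.
August 1991 has 31 days: 72 − 31 = 41 left.
September 1991 has 30 days: 41 − 30 = 11 left.
11 days into October 1991 → October 11, 1991.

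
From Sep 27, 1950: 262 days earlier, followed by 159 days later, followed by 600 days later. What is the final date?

February 6, 1952

Counting back 262 days from September 27, 1950:
Going back 27 days from September 27, 1950 reaches the end of the previous month; 262 − 27 = 235 left.
August 1950 has 31 days: 235 − 31 = 204 left.
July 1950 has 31 days: 204 − 31 = 173 left.
June 1950 has 30 days: 173 − 30 = 143 left.
May 1950 has 31 days: 143 − 31 = 112 left.
April 1950 has 30 days: 112 − 30 = 82 left.
March 1950 has 31 days: 82 − 31 = 51 left.
February 1950 has 28 days (1950 is not a leap year): 51 − 28 = 23 left.
January 1950 has 31 days; 31 − 23 = 8 → January 8, 1950.
Counting forward 159 days from January 8, 1950:
January has 31 days, so 31 − 8 = 23 days remain after January 8, 1950; 159 − 23 = 136 left.
February 1950 has 28 days (1950 is not a leap year): 136 − 28 = 108 left.
March 1950 has 31 days: 108 − 31 = 77 left.
April 1950 has 30 days: 77 − 30 = 47 left.
May 1950 has 31 days: 47 − 31 = 16 left.
16 days into June 1950 → June 16, 1950.
Counting forward 600 days from June 16, 1950:
June has 30 days, so 30 − 16 = 14 days remain after June 16, 1950; 600 − 14 = 586 left.
July 1950 has 31 days: 586 − 31 = 555 left.
August 1950 has 31 days: 555 − 31 = 524 left.
September 1950 has 30 days: 524 − 30 = 494 left.
October 1950 has 31 days: 494 − 31 = 463 left.
November 1950 has 30 days: 463 − 30 = 433 left.
December 1950 has 31 days: 433 − 31 = 402 left.
January 1951 has 31 days: 402 − 31 = 371 left.
February 1951 has 28 days (1951 is not a leap year): 371 − 28 = 343 left.
March 1951 has 31 days: 343 − 31 = 312 left.
April 1951 has 30 days: 312 − 30 = 282 left.
May 1951 has 31 days: 282 − 31 = 251 left.
June 1951 has 30 days: 251 − 30 = 221 left.
July 1951 has 31 days: 221 − 31 = 190 left.
August 1951 has 31 days: 190 − 31 = 159 left.
September 1951 has 30 days: 159 − 30 = 129 left.
October 1951 has 31 days: 129 − 31 = 98 left.
November 1951 has 30 days: 98 − 30 = 68 left.
December 1951 has 31 days: 68 − 31 = 37 left.
January 1952 has 31 days: 37 − 31 = 6 left.
6 days into February 1952 → February 6, 1952.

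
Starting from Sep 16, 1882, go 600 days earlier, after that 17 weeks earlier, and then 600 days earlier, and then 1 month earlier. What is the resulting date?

January 5, 1879

Subtracting 600 days from September 16, 1882:
Going back 16 days from September 16, 1882 reaches the end of the previous month; 600 − 16 = 584 left.
August 1882 has 31 days: 584 − 31 = 553 left.
July 1882 has 31 days: 553 − 31 = 522 left.
June 1882 has 30 days: 522 − 30 = 492 left.
May 1882 has 31 days: 492 − 31 = 461 left.
April 1882 has 30 days: 461 − 30 = 431 left.
March 1882 has 31 days: 431 − 31 = 400 left.
February 1882 has 28 days (1882 is not a leap year): 400 − 28 = 372 left.
January 1882 has 31 days: 372 − 31 = 341 left.
December 1881 has 31 days: 341 − 31 = 310 left.
November 1881 has 30 days: 310 − 30 = 280 left.
October 1881 has 31 days: 280 − 31 = 249 left.
September 1881 has 30 days: 249 − 30 = 219 left.
August 1881 has 31 days: 219 − 31 = 188 left.
July 1881 has 31 days: 188 − 31 = 157 left.
June 1881 has 30 days: 157 − 30 = 127 left.
May 1881 has 31 days: 127 − 31 = 96 left.
April 1881 has 30 days: 96 − 30 = 66 left.
March 1881 has 31 days: 66 − 31 = 35 left.
February 1881 has 28 days (1881 is not a leap year): 35 − 28 = 7 left.
January 1881 has 31 days; 31 − 7 = 24 → January 24, 1881.
Counting back 17 weeks (= 119 days) from January 24, 1881:
Going back 24 days from January 24, 1881 reaches the end of the previous month; 119 − 24 = 95 left.
December 1880 has 31 days: 95 − 31 = 64 left.
November 1880 has 30 days: 64 − 30 = 34 left.
October 1880 has 31 days: 34 − 31 = 3 left.
September 1880 has 30 days; 30 − 3 = 27 → September 27, 1880.
Counting back 600 days from September 27, 1880:
Going back 27 days from September 27, 1880 reaches the end of the previous month; 600 − 27 = 573 left.
August 1880 has 31 days: 573 − 31 = 542 left.
July 1880 has 31 days: 542 − 31 = 511 left.
June 1880 has 30 days: 511 − 30 = 481 left.
May 1880 has 31 days: 481 − 31 = 450 left.
April 1880 has 30 days: 450 − 30 = 420 left.
March 1880 has 31 days: 420 − 31 = 389 left.
February 1880 has 29 days (1880 is a leap year): 389 − 29 = 360 left.
January 1880 has 31 days: 360 − 31 = 329 left.
December 1879 has 31 days: 329 − 31 = 298 left.
November 1879 has 30 days: 298 − 30 = 268 left.
October 1879 has 31 days: 268 − 31 = 237 left.
September 1879 has 30 days: 237 − 30 = 207 left.
August 1879 has 31 days: 207 − 31 = 176 left.
July 1879 has 31 days: 176 − 31 = 145 left.
June 1879 has 30 days: 145 − 30 = 115 left.
May 1879 has 31 days: 115 − 31 = 84 left.
April 1879 has 30 days: 84 − 30 = 54 left.
March 1879 has 31 days: 54 − 31 = 23 left.
February 1879 has 28 days; 28 − 23 = 5 → February 5, 1879.
Counting back 1 month from February 5, 1879:
month 2 − 1 = 1 → January 1879.
Day 5 is valid in January, giving January 5, 1879.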